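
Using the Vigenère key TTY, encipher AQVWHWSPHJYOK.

TJTPAULIFCRMD

Repeat the key across the message: TTYTTYTTYTTYT
A(0)+T(19): 19 → T
Q(16)+T(19): 35≡9 → J
V(21)+Y(24): 45≡19 → T
W(22)+T(19): 41≡15 → P
H(7)+T(19): 26≡0 → A
W(22)+Y(24): 46≡20 → U
S(18)+T(19): 37≡11 → L
P(15)+T(19): 34≡8 → I
H(7)+Y(24): 31≡5 → F
J(9)+T(19): 28≡2 → C
Y(24)+T(19): 43≡17 → R
O(14)+Y(24): 38≡12 → M
K(10)+T(19): 29≡3 → D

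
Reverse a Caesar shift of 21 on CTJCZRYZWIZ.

HYOHEWDEBNE

C(2): 2−21=-19≡7 → H
T(19): 19−21=-2≡24 → Y
J(9): 9−21=-12≡14 → O
C(2): 2−21=-19≡7 → H
Z(25): 25−21=4 → E
R(17): 17−21=-4≡22 → W
Y(24): 24−21=3 → D
Z(25): 25−21=4 → E
W(22): 22−21=1 → B
I(8): 8−21=-13≡13 → N
Z(25): 25−21=4 → E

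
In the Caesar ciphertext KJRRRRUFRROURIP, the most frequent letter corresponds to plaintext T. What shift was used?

The most frequent ciphertext letter is R (appears 7 times).
R is position 17; T is position 19.
Shift = -2≡24.

24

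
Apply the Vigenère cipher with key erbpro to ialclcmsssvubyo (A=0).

mrmrcqqjthmifpp

Repeat the key across the message: erbproerbproerb
i(8)+e(4): 12 → m
a(0)+r(17): 17 → r
l(11)+b(1): 12 → m
c(2)+p(15): 17 → r
l(11)+r(17): 28≡2 → c
c(2)+o(14): 16 → q
m(12)+e(4): 16 → q
s(18)+r(17): 35≡9 → j
s(18)+b(1): 19 → t
s(18)+p(15): 33≡7 → h
v(21)+r(17): 38≡12 → m
u(20)+o(14): 34≡8 → i
b(1)+e(4): 5 → f
y(24)+r(17): 41≡15 → p
o(14)+b(1): 15 → p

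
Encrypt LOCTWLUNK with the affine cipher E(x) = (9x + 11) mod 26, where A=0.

L(11): 9·11+11=110≡6 → G
O(14): 9·14+11=137≡7 → H
C(2): 9·2+11=29≡3 → D
T(19): 9·19+11=182≡0 → A
W(22): 9·22+11=209≡1 → B
L(11): 9·11+11=110≡6 → G
U(20): 9·20+11=191≡9 → J
N(13): 9·13+11=128≡24 → Y
K(10): 9·10+11=101≡23 → X

GHDABGJYX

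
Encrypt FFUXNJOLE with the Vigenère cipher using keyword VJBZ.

Repeat the key across the message: VJBZVJBZV
F(5)+V(21): 26≡0 → A
F(5)+J(9): 14 → O
U(20)+B(1): 21 → V
X(23)+Z(25): 48≡22 → W
N(13)+V(21): 34≡8 → I
J(9)+J(9): 18 → S
O(14)+B(1): 15 → P
L(11)+Z(25): 36≡10 → K
E(4)+V(21): 25 → Z

AOVWISPKZ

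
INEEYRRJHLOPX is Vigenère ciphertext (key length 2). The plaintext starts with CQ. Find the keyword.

GX

Subtract each crib letter from the matching ciphertext letter (mod 26):
I(8)−C(2)=6 → G
N(13)−Q(16)=-3≡23 → X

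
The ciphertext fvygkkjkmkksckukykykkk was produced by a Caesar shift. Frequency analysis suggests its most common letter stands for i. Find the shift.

The most frequent ciphertext letter is k (appears 11 times).
k is position 10; i is position 8.
Shift = 2.

2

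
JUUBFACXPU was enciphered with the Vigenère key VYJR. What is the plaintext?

Repeat the key across the ciphertext: VYJRVYJRVY
J(9)−V(21): -12≡14 → O
U(20)−Y(24): -4≡22 → W
U(20)−J(9): 11 → L
B(1)−R(17): -16≡10 → K
F(5)−V(21): -16≡10 → K
A(0)−Y(24): -24≡2 → C
C(2)−J(9): -7≡19 → T
X(23)−R(17): 6 → G
P(15)−V(21): -6≡20 → U
U(20)−Y(24): -4≡22 → W

OWLKKCTGUW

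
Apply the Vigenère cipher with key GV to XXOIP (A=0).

Repeat the key across the message: GVGVG
X(23)+G(6): 29≡3 → D
X(23)+V(21): 44≡18 → S
O(14)+G(6): 20 → U
I(8)+V(21): 29≡3 → D
P(15)+G(6): 21 → V

DSUDV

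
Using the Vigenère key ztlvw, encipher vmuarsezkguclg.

Repeat the key across the message: ztlvwztlvwztlv
v(21)+z(25): 46≡20 → u
m(12)+t(19): 31≡5 → f
u(20)+l(11): 31≡5 → f
a(0)+v(21): 21 → v
r(17)+w(22): 39≡13 → n
s(18)+z(25): 43≡17 → r
e(4)+t(19): 23 → x
z(25)+l(11): 36≡10 → k
k(10)+v(21): 31≡5 → f
g(6)+w(22): 28≡2 → c
u(20)+z(25): 45≡19 → t
c(2)+t(19): 21 → v
l(11)+l(11): 22 → w
g(6)+v(21): 27≡1 → b

uffvnrxkfctvwb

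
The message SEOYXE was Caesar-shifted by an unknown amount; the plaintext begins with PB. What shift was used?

3

From the crib: S(18)−P(15)=3, so the shift is 3.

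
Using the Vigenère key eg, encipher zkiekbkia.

Repeat the key across the message: egegegege
z(25)+e(4): 29≡3 → d
k(10)+g(6): 16 → q
i(8)+e(4): 12 → m
e(4)+g(6): 10 → k
k(10)+e(4): 14 → o
b(1)+g(6): 7 → h
k(10)+e(4): 14 → o
i(8)+g(6): 14 → o
a(0)+e(4): 4 → e

dqmkohooe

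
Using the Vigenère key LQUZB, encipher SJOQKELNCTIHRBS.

DZIPLPBHBUTXLAT

Repeat the key across the message: LQUZBLQUZBLQUZB
S(18)+L(11): 29≡3 → D
J(9)+Q(16): 25 → Z
O(14)+U(20): 34≡8 → I
Q(16)+Z(25): 41≡15 → P
K(10)+B(1): 11 → L
E(4)+L(11): 15 → P
L(11)+Q(16): 27≡1 → B
N(13)+U(20): 33≡7 → H
C(2)+Z(25): 27≡1 → B
T(19)+B(1): 20 → U
I(8)+L(11): 19 → T
H(7)+Q(16): 23 → X
R(17)+U(20): 37≡11 → L
B(1)+Z(25): 26≡0 → A
S(18)+B(1): 19 → T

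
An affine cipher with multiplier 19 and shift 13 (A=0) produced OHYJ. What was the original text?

LMRI

The inverse of 19 mod 26 is 11, since 19·11=209≡1. Apply D(y)=11·(y−13) mod 26:
O(14): 11·(14−13)=11 → L
H(7): 11·(7−13)=-66≡12 → M
Y(24): 11·(24−13)=121≡17 → R
J(9): 11·(9−13)=-44≡8 → I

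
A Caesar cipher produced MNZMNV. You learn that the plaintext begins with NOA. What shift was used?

25

From the crib: M(12)−N(13)=-1≡25, so the shift is 25.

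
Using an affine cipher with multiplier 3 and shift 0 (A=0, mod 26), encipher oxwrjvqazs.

qrozblwaxc

o(14): 3·14+0=42≡16 → q
x(23): 3·23+0=69≡17 → r
w(22): 3·22+0=66≡14 → o
r(17): 3·17+0=51≡25 → z
j(9): 3·9+0=27≡1 → b
v(21): 3·21+0=63≡11 → l
q(16): 3·16+0=48≡22 → w
a(0): 3·0+0=0 → a
z(25): 3·25+0=75≡23 → x
s(18): 3·18+0=54≡2 → c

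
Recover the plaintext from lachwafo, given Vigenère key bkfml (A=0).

kqxvlzvj

Repeat the key across the ciphertext: bkfmlbkf
l(11)−b(1): 10 → k
a(0)−k(10): -10≡16 → q
c(2)−f(5): -3≡23 → x
h(7)−m(12): -5≡21 → v
w(22)−l(11): 11 → l
a(0)−b(1): -1≡25 → z
f(5)−k(10): -5≡21 → v
o(14)−f(5): 9 → j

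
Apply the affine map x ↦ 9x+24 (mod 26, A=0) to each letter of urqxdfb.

wvmxzrh

u(20): 9·20+24=204≡22 → w
r(17): 9·17+24=177≡21 → v
q(16): 9·16+24=168≡12 → m
x(23): 9·23+24=231≡23 → x
d(3): 9·3+24=51≡25 → z
f(5): 9·5+24=69≡17 → r
b(1): 9·1+24=33≡7 → h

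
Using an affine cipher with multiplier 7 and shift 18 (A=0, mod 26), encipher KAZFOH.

KSLBMP

K(10): 7·10+18=88≡10 → K
A(0): 7·0+18=18 → S
Z(25): 7·25+18=193≡11 → L
F(5): 7·5+18=53≡1 → B
O(14): 7·14+18=116≡12 → M
H(7): 7·7+18=67≡15 → P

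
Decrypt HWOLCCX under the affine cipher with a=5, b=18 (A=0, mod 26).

The inverse of 5 mod 26 is 21, since 5·21=105≡1. Apply D(y)=21·(y−18) mod 26:
H(7): 21·(7−18)=-231≡3 → D
W(22): 21·(22−18)=84≡6 → G
O(14): 21·(14−18)=-84≡20 → U
L(11): 21·(11−18)=-147≡9 → J
C(2): 21·(2−18)=-336≡2 → C
C(2): 21·(2−18)=-336≡2 → C
X(23): 21·(23−18)=105≡1 → B

DGUJCCB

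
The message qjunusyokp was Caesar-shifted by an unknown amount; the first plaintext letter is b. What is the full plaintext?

From the crib: q(16)−b(1)=15, so the shift is 15.
Subtract 15 from each ciphertext letter:
q(16): 16−15=1 → b
j(9): 9−15=-6≡20 → u
u(20): 20−15=5 → f
n(13): 13−15=-2≡24 → y
u(20): 20−15=5 → f
s(18): 18−15=3 → d
y(24): 24−15=9 → j
o(14): 14−15=-1≡25 → z
k(10): 10−15=-5≡21 → v
p(15): 15−15=0 → a

bufyfdjzva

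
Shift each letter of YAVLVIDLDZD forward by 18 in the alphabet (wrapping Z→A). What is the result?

QSNDNAVDVRV

Y(24): 24+18=42≡16 → Q
A(0): 0+18=18 → S
V(21): 21+18=39≡13 → N
L(11): 11+18=29≡3 → D
V(21): 21+18=39≡13 → N
I(8): 8+18=26≡0 → A
D(3): 3+18=21 → V
L(11): 11+18=29≡3 → D
D(3): 3+18=21 → V
Z(25): 25+18=43≡17 → R
D(3): 3+18=21 → V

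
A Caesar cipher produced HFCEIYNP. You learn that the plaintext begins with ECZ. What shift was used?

From the crib: H(7)−E(4)=3, so the shift is 3.

3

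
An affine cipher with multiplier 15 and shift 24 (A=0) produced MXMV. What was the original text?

UTUF

The inverse of 15 mod 26 is 7, since 15·7=105≡1. Apply D(y)=7·(y−24) mod 26:
M(12): 7·(12−24)=-84≡20 → U
X(23): 7·(23−24)=-7≡19 → T
M(12): 7·(12−24)=-84≡20 → U
V(21): 7·(21−24)=-21≡5 → F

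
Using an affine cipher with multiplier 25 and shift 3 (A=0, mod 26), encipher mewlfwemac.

rzhsyhzrdb

m(12): 25·12+3=303≡17 → r
e(4): 25·4+3=103≡25 → z
w(22): 25·22+3=553≡7 → h
l(11): 25·11+3=278≡18 → s
f(5): 25·5+3=128≡24 → y
w(22): 25·22+3=553≡7 → h
e(4): 25·4+3=103≡25 → z
m(12): 25·12+3=303≡17 → r
a(0): 25·0+3=3 → d
c(2): 25·2+3=53≡1 → b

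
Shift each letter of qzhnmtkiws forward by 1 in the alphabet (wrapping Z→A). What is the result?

q(16): 16+1=17 → r
z(25): 25+1=26≡0 → a
h(7): 7+1=8 → i
n(13): 13+1=14 → o
m(12): 12+1=13 → n
t(19): 19+1=20 → u
k(10): 10+1=11 → l
i(8): 8+1=9 → j
w(22): 22+1=23 → x
s(18): 18+1=19 → t

raionuljxt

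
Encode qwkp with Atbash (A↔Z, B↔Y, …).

q(16) → j(9)
w(22) → d(3)
k(10) → p(15)
p(15) → k(10)

jdpk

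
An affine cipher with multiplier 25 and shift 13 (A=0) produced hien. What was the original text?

The inverse of 25 mod 26 is 25, since 25·25=625≡1. Apply D(y)=25·(y−13) mod 26:
h(7): 25·(7−13)=-150≡6 → g
i(8): 25·(8−13)=-125≡5 → f
e(4): 25·(4−13)=-225≡9 → j
n(13): 25·(13−13)=0 → a

gfja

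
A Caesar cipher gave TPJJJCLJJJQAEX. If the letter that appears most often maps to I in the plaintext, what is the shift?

1

The most frequent ciphertext letter is J (appears 6 times).
J is position 9; I is position 8.
Shift = 1.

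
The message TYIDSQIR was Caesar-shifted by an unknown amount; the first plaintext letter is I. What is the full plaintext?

INXSHFXG

From the crib: T(19)−I(8)=11, so the shift is 11.
Subtract 11 from each ciphertext letter:
T(19): 19−11=8 → I
Y(24): 24−11=13 → N
I(8): 8−11=-3≡23 → X
D(3): 3−11=-8≡18 → S
S(18): 18−11=7 → H
Q(16): 16−11=5 → F
I(8): 8−11=-3≡23 → X
R(17): 17−11=6 → G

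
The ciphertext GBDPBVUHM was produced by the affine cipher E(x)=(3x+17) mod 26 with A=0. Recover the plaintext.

The inverse of 3 mod 26 is 9, since 3·9=27≡1. Apply D(y)=9·(y−17) mod 26:
G(6): 9·(6−17)=-99≡5 → F
B(1): 9·(1−17)=-144≡12 → M
D(3): 9·(3−17)=-126≡4 → E
P(15): 9·(15−17)=-18≡8 → I
B(1): 9·(1−17)=-144≡12 → M
V(21): 9·(21−17)=36≡10 → K
U(20): 9·(20−17)=27≡1 → B
H(7): 9·(7−17)=-90≡14 → O
M(12): 9·(12−17)=-45≡7 → H

FMEIMKBOH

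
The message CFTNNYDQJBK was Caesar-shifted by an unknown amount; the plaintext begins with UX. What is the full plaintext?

From the crib: C(2)−U(20)=-18≡8, so the shift is 8.
Subtract 8 from each ciphertext letter:
C(2): 2−8=-6≡20 → U
F(5): 5−8=-3≡23 → X
T(19): 19−8=11 → L
N(13): 13−8=5 → F
N(13): 13−8=5 → F
Y(24): 24−8=16 → Q
D(3): 3−8=-5≡21 → V
Q(16): 16−8=8 → I
J(9): 9−8=1 → B
B(1): 1−8=-7≡19 → T
K(10): 10−8=2 → C

UXLFFQVIBTC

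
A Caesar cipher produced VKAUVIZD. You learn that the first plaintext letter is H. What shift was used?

From the crib: V(21)−H(7)=14, so the shift is 14.

14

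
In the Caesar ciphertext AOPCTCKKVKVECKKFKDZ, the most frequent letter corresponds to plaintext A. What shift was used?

The most frequent ciphertext letter is K (appears 6 times).
K is position 10; A is position 0.
Shift = 10.

10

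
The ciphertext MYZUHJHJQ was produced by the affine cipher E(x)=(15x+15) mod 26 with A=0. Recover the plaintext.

The inverse of 15 mod 26 is 7, since 15·7=105≡1. Apply D(y)=7·(y−15) mod 26:
M(12): 7·(12−15)=-21≡5 → F
Y(24): 7·(24−15)=63≡11 → L
Z(25): 7·(25−15)=70≡18 → S
U(20): 7·(20−15)=35≡9 → J
H(7): 7·(7−15)=-56≡22 → W
J(9): 7·(9−15)=-42≡10 → K
H(7): 7·(7−15)=-56≡22 → W
J(9): 7·(9−15)=-42≡10 → K
Q(16): 7·(16−15)=7 → H

FLSJWKWKH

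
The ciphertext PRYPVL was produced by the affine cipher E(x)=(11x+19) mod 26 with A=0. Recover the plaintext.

CORCME

The inverse of 11 mod 26 is 19, since 11·19=209≡1. Apply D(y)=19·(y−19) mod 26:
P(15): 19·(15−19)=-76≡2 → C
R(17): 19·(17−19)=-38≡14 → O
Y(24): 19·(24−19)=95≡17 → R
P(15): 19·(15−19)=-76≡2 → C
V(21): 19·(21−19)=38≡12 → M
L(11): 19·(11−19)=-152≡4 → E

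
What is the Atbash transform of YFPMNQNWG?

Y(24) → B(1)
F(5) → U(20)
P(15) → K(10)
M(12) → N(13)
N(13) → M(12)
Q(16) → J(9)
N(13) → M(12)
W(22) → D(3)
G(6) → T(19)

BUKNMJMDT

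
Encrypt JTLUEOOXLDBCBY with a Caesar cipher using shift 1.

KUMVFPPYMECDCZ

J(9): 9+1=10 → K
T(19): 19+1=20 → U
L(11): 11+1=12 → M
U(20): 20+1=21 → V
E(4): 4+1=5 → F
O(14): 14+1=15 → P
O(14): 14+1=15 → P
X(23): 23+1=24 → Y
L(11): 11+1=12 → M
D(3): 3+1=4 → E
B(1): 1+1=2 → C
C(2): 2+1=3 → D
B(1): 1+1=2 → C
Y(24): 24+1=25 → Z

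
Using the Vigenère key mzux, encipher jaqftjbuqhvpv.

Repeat the key across the message: mzuxmzuxmzuxm
j(9)+m(12): 21 → v
a(0)+z(25): 25 → z
q(16)+u(20): 36≡10 → k
f(5)+x(23): 28≡2 → c
t(19)+m(12): 31≡5 → f
j(9)+z(25): 34≡8 → i
b(1)+u(20): 21 → v
u(20)+x(23): 43≡17 → r
q(16)+m(12): 28≡2 → c
h(7)+z(25): 32≡6 → g
v(21)+u(20): 41≡15 → p
p(15)+x(23): 38≡12 → m
v(21)+m(12): 33≡7 → h

vzkcfivrcgpmh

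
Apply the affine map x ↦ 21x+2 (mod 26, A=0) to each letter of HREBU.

H(7): 21·7+2=149≡19 → T
R(17): 21·17+2=359≡21 → V
E(4): 21·4+2=86≡8 → I
B(1): 21·1+2=23 → X
U(20): 21·20+2=422≡6 → G

TVIXG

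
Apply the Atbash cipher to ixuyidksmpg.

rcfbrwphnkt

i(8) → r(17)
x(23) → c(2)
u(20) → f(5)
y(24) → b(1)
i(8) → r(17)
d(3) → w(22)
k(10) → p(15)
s(18) → h(7)
m(12) → n(13)
p(15) → k(10)
g(6) → t(19)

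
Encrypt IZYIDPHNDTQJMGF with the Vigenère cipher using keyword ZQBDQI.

Repeat the key across the message: ZQBDQIZQBDQIZQB
I(8)+Z(25): 33≡7 → H
Z(25)+Q(16): 41≡15 → P
Y(24)+B(1): 25 → Z
I(8)+D(3): 11 → L
D(3)+Q(16): 19 → T
P(15)+I(8): 23 → X
H(7)+Z(25): 32≡6 → G
N(13)+Q(16): 29≡3 → D
D(3)+B(1): 4 → E
T(19)+D(3): 22 → W
Q(16)+Q(16): 32≡6 → G
J(9)+I(8): 17 → R
M(12)+Z(25): 37≡11 → L
G(6)+Q(16): 22 → W
F(5)+B(1): 6 → G

HPZLTXGDEWGRLWG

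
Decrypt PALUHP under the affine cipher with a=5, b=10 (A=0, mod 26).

BYVCPB

The inverse of 5 mod 26 is 21, since 5·21=105≡1. Apply D(y)=21·(y−10) mod 26:
P(15): 21·(15−10)=105≡1 → B
A(0): 21·(0−10)=-210≡24 → Y
L(11): 21·(11−10)=21 → V
U(20): 21·(20−10)=210≡2 → C
H(7): 21·(7−10)=-63≡15 → P
P(15): 21·(15−10)=105≡1 → B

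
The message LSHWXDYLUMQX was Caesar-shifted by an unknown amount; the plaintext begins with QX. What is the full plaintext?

From the crib: L(11)−Q(16)=-5≡21, so the shift is 21.
Subtract 21 from each ciphertext letter:
L(11): 11−21=-10≡16 → Q
S(18): 18−21=-3≡23 → X
H(7): 7−21=-14≡12 → M
W(22): 22−21=1 → B
X(23): 23−21=2 → C
D(3): 3−21=-18≡8 → I
Y(24): 24−21=3 → D
L(11): 11−21=-10≡16 → Q
U(20): 20−21=-1≡25 → Z
M(12): 12−21=-9≡17 → R
Q(16): 16−21=-5≡21 → V
X(23): 23−21=2 → C

QXMBCIDQZRVC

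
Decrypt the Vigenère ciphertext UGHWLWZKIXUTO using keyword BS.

Repeat the key across the ciphertext: BSBSBSBSBSBSB
U(20)−B(1): 19 → T
G(6)−S(18): -12≡14 → O
H(7)−B(1): 6 → G
W(22)−S(18): 4 → E
L(11)−B(1): 10 → K
W(22)−S(18): 4 → E
Z(25)−B(1): 24 → Y
K(10)−S(18): -8≡18 → S
I(8)−B(1): 7 → H
X(23)−S(18): 5 → F
U(20)−B(1): 19 → T
T(19)−S(18): 1 → B
O(14)−B(1): 13 → N

TOGEKEYSHFTBN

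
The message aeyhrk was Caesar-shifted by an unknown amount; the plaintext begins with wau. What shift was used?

From the crib: a(0)−w(22)=-22≡4, so the shift is 4.

4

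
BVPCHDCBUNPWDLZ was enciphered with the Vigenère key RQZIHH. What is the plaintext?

KFQUAWLLVFIPMVA

Repeat the key across the ciphertext: RQZIHHRQZIHHRQZ
B(1)−R(17): -16≡10 → K
V(21)−Q(16): 5 → F
P(15)−Z(25): -10≡16 → Q
C(2)−I(8): -6≡20 → U
H(7)−H(7): 0 → A
D(3)−H(7): -4≡22 → W
C(2)−R(17): -15≡11 → L
B(1)−Q(16): -15≡11 → L
U(20)−Z(25): -5≡21 → V
N(13)−I(8): 5 → F
P(15)−H(7): 8 → I
W(22)−H(7): 15 → P
D(3)−R(17): -14≡12 → M
L(11)−Q(16): -5≡21 → V
Z(25)−Z(25): 0 → A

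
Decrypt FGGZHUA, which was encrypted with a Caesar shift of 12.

TUUNVIO

F(5): 5−12=-7≡19 → T
G(6): 6−12=-6≡20 → U
G(6): 6−12=-6≡20 → U
Z(25): 25−12=13 → N
H(7): 7−12=-5≡21 → V
U(20): 20−12=8 → I
A(0): 0−12=-12≡14 → O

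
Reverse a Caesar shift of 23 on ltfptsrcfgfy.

owiswvufijib

l(11): 11−23=-12≡14 → o
t(19): 19−23=-4≡22 → w
f(5): 5−23=-18≡8 → i
p(15): 15−23=-8≡18 → s
t(19): 19−23=-4≡22 → w
s(18): 18−23=-5≡21 → v
r(17): 17−23=-6≡20 → u
c(2): 2−23=-21≡5 → f
f(5): 5−23=-18≡8 → i
g(6): 6−23=-17≡9 → j
f(5): 5−23=-18≡8 → i
y(24): 24−23=1 → b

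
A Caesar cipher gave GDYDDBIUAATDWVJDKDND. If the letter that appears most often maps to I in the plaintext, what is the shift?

21

The most frequent ciphertext letter is D (appears 7 times).
D is position 3; I is position 8.
Shift = -5≡21.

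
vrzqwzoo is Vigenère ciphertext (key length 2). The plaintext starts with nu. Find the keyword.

ix

Subtract each crib letter from the matching ciphertext letter (mod 26):
v(21)−n(13)=8 → i
r(17)−u(20)=-3≡23 → x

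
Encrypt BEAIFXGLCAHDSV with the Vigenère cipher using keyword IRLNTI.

JVLVYFOCNNALAM

Repeat the key across the message: IRLNTIIRLNTIIR
B(1)+I(8): 9 → J
E(4)+R(17): 21 → V
A(0)+L(11): 11 → L
I(8)+N(13): 21 → V
F(5)+T(19): 24 → Y
X(23)+I(8): 31≡5 → F
G(6)+I(8): 14 → O
L(11)+R(17): 28≡2 → C
C(2)+L(11): 13 → N
A(0)+N(13): 13 → N
H(7)+T(19): 26≡0 → A
D(3)+I(8): 11 → L
S(18)+I(8): 26≡0 → A
V(21)+R(17): 38≡12 → M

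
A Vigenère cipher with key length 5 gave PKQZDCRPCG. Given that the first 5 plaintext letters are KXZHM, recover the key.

Subtract each crib letter from the matching ciphertext letter (mod 26):
P(15)−K(10)=5 → F
K(10)−X(23)=-13≡13 → N
Q(16)−Z(25)=-9≡17 → R
Z(25)−H(7)=18 → S
D(3)−M(12)=-9≡17 → R

FNRSR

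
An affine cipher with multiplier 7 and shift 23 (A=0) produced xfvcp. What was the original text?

The inverse of 7 mod 26 is 15, since 7·15=105≡1. Apply D(y)=15·(y−23) mod 26:
x(23): 15·(23−23)=0 → a
f(5): 15·(5−23)=-270≡16 → q
v(21): 15·(21−23)=-30≡22 → w
c(2): 15·(2−23)=-315≡23 → x
p(15): 15·(15−23)=-120≡10 → k

aqwxk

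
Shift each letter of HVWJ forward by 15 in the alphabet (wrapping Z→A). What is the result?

H(7): 7+15=22 → W
V(21): 21+15=36≡10 → K
W(22): 22+15=37≡11 → L
J(9): 9+15=24 → Y

WKLY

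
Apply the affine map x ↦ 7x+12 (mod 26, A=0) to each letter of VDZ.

V(21): 7·21+12=159≡3 → D
D(3): 7·3+12=33≡7 → H
Z(25): 7·25+12=187≡5 → F

DHF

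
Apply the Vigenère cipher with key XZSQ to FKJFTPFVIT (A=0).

CJBVQOXLFS

Repeat the key across the message: XZSQXZSQXZ
F(5)+X(23): 28≡2 → C
K(10)+Z(25): 35≡9 → J
J(9)+S(18): 27≡1 → B
F(5)+Q(16): 21 → V
T(19)+X(23): 42≡16 → Q
P(15)+Z(25): 40≡14 → O
F(5)+S(18): 23 → X
V(21)+Q(16): 37≡11 → L
I(8)+X(23): 31≡5 → F
T(19)+Z(25): 44≡18 → S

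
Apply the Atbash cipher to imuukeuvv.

i(8) → r(17)
m(12) → n(13)
u(20) → f(5)
u(20) → f(5)
k(10) → p(15)
e(4) → v(21)
u(20) → f(5)
v(21) → e(4)
v(21) → e(4)

rnffpvfee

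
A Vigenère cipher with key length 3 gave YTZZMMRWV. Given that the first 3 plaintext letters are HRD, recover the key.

RCW

Subtract each crib letter from the matching ciphertext letter (mod 26):
Y(24)−H(7)=17 → R
T(19)−R(17)=2 → C
Z(25)−D(3)=22 → W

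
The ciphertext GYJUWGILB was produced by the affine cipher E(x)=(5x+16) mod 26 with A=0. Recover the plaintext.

YMJGWYOZX

The inverse of 5 mod 26 is 21, since 5·21=105≡1. Apply D(y)=21·(y−16) mod 26:
G(6): 21·(6−16)=-210≡24 → Y
Y(24): 21·(24−16)=168≡12 → M
J(9): 21·(9−16)=-147≡9 → J
U(20): 21·(20−16)=84≡6 → G
W(22): 21·(22−16)=126≡22 → W
G(6): 21·(6−16)=-210≡24 → Y
I(8): 21·(8−16)=-168≡14 → O
L(11): 21·(11−16)=-105≡25 → Z
B(1): 21·(1−16)=-315≡23 → X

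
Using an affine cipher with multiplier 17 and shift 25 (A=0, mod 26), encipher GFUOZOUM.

XGBDIDBV

G(6): 17·6+25=127≡23 → X
F(5): 17·5+25=110≡6 → G
U(20): 17·20+25=365≡1 → B
O(14): 17·14+25=263≡3 → D
Z(25): 17·25+25=450≡8 → I
O(14): 17·14+25=263≡3 → D
U(20): 17·20+25=365≡1 → B
M(12): 17·12+25=229≡21 → V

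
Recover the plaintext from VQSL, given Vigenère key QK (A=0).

FGCB

Repeat the key across the ciphertext: QKQK
V(21)−Q(16): 5 → F
Q(16)−K(10): 6 → G
S(18)−Q(16): 2 → C
L(11)−K(10): 1 → B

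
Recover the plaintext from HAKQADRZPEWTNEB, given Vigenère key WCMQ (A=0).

Repeat the key across the ciphertext: WCMQWCMQWCMQWCM
H(7)−W(22): -15≡11 → L
A(0)−C(2): -2≡24 → Y
K(10)−M(12): -2≡24 → Y
Q(16)−Q(16): 0 → A
A(0)−W(22): -22≡4 → E
D(3)−C(2): 1 → B
R(17)−M(12): 5 → F
Z(25)−Q(16): 9 → J
P(15)−W(22): -7≡19 → T
E(4)−C(2): 2 → C
W(22)−M(12): 10 → K
T(19)−Q(16): 3 → D
N(13)−W(22): -9≡17 → R
E(4)−C(2): 2 → C
B(1)−M(12): -11≡15 → P

LYYAEBFJTCKDRCP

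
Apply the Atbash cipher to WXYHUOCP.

W(22) → D(3)
X(23) → C(2)
Y(24) → B(1)
H(7) → S(18)
U(20) → F(5)
O(14) → L(11)
C(2) → X(23)
P(15) → K(10)

DCBSFLXK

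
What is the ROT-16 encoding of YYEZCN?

Y(24): 24+16=40≡14 → O
Y(24): 24+16=40≡14 → O
E(4): 4+16=20 → U
Z(25): 25+16=41≡15 → P
C(2): 2+16=18 → S
N(13): 13+16=29≡3 → D

OOUPSD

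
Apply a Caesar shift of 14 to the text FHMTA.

F(5): 5+14=19 → T
H(7): 7+14=21 → V
M(12): 12+14=26≡0 → A
T(19): 19+14=33≡7 → H
A(0): 0+14=14 → O

TVAHO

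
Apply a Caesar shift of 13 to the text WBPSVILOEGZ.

W(22): 22+13=35≡9 → J
B(1): 1+13=14 → O
P(15): 15+13=28≡2 → C
S(18): 18+13=31≡5 → F
V(21): 21+13=34≡8 → I
I(8): 8+13=21 → V
L(11): 11+13=24 → Y
O(14): 14+13=27≡1 → B
E(4): 4+13=17 → R
G(6): 6+13=19 → T
Z(25): 25+13=38≡12 → M

JOCFIVYBRTM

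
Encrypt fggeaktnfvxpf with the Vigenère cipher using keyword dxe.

Repeat the key across the message: dxedxedxedxed
f(5)+d(3): 8 → i
g(6)+x(23): 29≡3 → d
g(6)+e(4): 10 → k
e(4)+d(3): 7 → h
a(0)+x(23): 23 → x
k(10)+e(4): 14 → o
t(19)+d(3): 22 → w
n(13)+x(23): 36≡10 → k
f(5)+e(4): 9 → j
v(21)+d(3): 24 → y
x(23)+x(23): 46≡20 → u
p(15)+e(4): 19 → t
f(5)+d(3): 8 → i

idkhxowkjyuti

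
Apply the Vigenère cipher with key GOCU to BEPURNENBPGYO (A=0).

HSROXBGHHDISU

Repeat the key across the message: GOCUGOCUGOCUG
B(1)+G(6): 7 → H
E(4)+O(14): 18 → S
P(15)+C(2): 17 → R
U(20)+U(20): 40≡14 → O
R(17)+G(6): 23 → X
N(13)+O(14): 27≡1 → B
E(4)+C(2): 6 → G
N(13)+U(20): 33≡7 → H
B(1)+G(6): 7 → H
P(15)+O(14): 29≡3 → D
G(6)+C(2): 8 → I
Y(24)+U(20): 44≡18 → S
O(14)+G(6): 20 → U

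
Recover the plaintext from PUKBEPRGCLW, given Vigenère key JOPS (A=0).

GGVJVBCOTXH

Repeat the key across the ciphertext: JOPSJOPSJOP
P(15)−J(9): 6 → G
U(20)−O(14): 6 → G
K(10)−P(15): -5≡21 → V
B(1)−S(18): -17≡9 → J
E(4)−J(9): -5≡21 → V
P(15)−O(14): 1 → B
R(17)−P(15): 2 → C
G(6)−S(18): -12≡14 → O
C(2)−J(9): -7≡19 → T
L(11)−O(14): -3≡23 → X
W(22)−P(15): 7 → H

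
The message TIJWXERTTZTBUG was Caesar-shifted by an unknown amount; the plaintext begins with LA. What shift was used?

8

From the crib: T(19)−L(11)=8, so the shift is 8.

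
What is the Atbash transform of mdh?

m(12) → n(13)
d(3) → w(22)
h(7) → s(18)

nws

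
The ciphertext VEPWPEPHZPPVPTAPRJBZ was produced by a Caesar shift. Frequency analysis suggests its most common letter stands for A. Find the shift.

The most frequent ciphertext letter is P (appears 7 times).
P is position 15; A is position 0.
Shift = 15.

15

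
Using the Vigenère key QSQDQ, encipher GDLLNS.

Repeat the key across the message: QSQDQQ
G(6)+Q(16): 22 → W
D(3)+S(18): 21 → V
L(11)+Q(16): 27≡1 → B
L(11)+D(3): 14 → O
N(13)+Q(16): 29≡3 → D
S(18)+Q(16): 34≡8 → I

WVBODI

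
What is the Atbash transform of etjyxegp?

e(4) → v(21)
t(19) → g(6)
j(9) → q(16)
y(24) → b(1)
x(23) → c(2)
e(4) → v(21)
g(6) → t(19)
p(15) → k(10)

vgqbcvtk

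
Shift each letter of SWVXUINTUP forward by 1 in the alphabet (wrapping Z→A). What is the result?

S(18): 18+1=19 → T
W(22): 22+1=23 → X
V(21): 21+1=22 → W
X(23): 23+1=24 → Y
U(20): 20+1=21 → V
I(8): 8+1=9 → J
N(13): 13+1=14 → O
T(19): 19+1=20 → U
U(20): 20+1=21 → V
P(15): 15+1=16 → Q

TXWYVJOUVQ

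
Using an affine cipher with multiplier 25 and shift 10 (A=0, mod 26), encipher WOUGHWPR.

W(22): 25·22+10=560≡14 → O
O(14): 25·14+10=360≡22 → W
U(20): 25·20+10=510≡16 → Q
G(6): 25·6+10=160≡4 → E
H(7): 25·7+10=185≡3 → D
W(22): 25·22+10=560≡14 → O
P(15): 25·15+10=385≡21 → V
R(17): 25·17+10=435≡19 → T

OWQEDOVT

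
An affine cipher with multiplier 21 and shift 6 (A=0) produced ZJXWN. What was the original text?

RPHCJ

The inverse of 21 mod 26 is 5, since 21·5=105≡1. Apply D(y)=5·(y−6) mod 26:
Z(25): 5·(25−6)=95≡17 → R
J(9): 5·(9−6)=15 → P
X(23): 5·(23−6)=85≡7 → H
W(22): 5·(22−6)=80≡2 → C
N(13): 5·(13−6)=35≡9 → J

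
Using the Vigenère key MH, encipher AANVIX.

Repeat the key across the message: MHMHMH
A(0)+M(12): 12 → M
A(0)+H(7): 7 → H
N(13)+M(12): 25 → Z
V(21)+H(7): 28≡2 → C
I(8)+M(12): 20 → U
X(23)+H(7): 30≡4 → E

MHZCUE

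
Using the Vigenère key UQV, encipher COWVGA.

Repeat the key across the message: UQVUQV
C(2)+U(20): 22 → W
O(14)+Q(16): 30≡4 → E
W(22)+V(21): 43≡17 → R
V(21)+U(20): 41≡15 → P
G(6)+Q(16): 22 → W
A(0)+V(21): 21 → V

WERPWV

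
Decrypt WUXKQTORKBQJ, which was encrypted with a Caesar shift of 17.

FDGTZCXATKZS

W(22): 22−17=5 → F
U(20): 20−17=3 → D
X(23): 23−17=6 → G
K(10): 10−17=-7≡19 → T
Q(16): 16−17=-1≡25 → Z
T(19): 19−17=2 → C
O(14): 14−17=-3≡23 → X
R(17): 17−17=0 → A
K(10): 10−17=-7≡19 → T
B(1): 1−17=-16≡10 → K
Q(16): 16−17=-1≡25 → Z
J(9): 9−17=-8≡18 → S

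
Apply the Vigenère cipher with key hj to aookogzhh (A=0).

Repeat the key across the message: hjhjhjhjh
a(0)+h(7): 7 → h
o(14)+j(9): 23 → x
o(14)+h(7): 21 → v
k(10)+j(9): 19 → t
o(14)+h(7): 21 → v
g(6)+j(9): 15 → p
z(25)+h(7): 32≡6 → g
h(7)+j(9): 16 → q
h(7)+h(7): 14 → o

hxvtvpgqo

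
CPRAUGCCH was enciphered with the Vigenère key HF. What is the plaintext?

VKKVNBVXA

Repeat the key across the ciphertext: HFHFHFHFH
C(2)−H(7): -5≡21 → V
P(15)−F(5): 10 → K
R(17)−H(7): 10 → K
A(0)−F(5): -5≡21 → V
U(20)−H(7): 13 → N
G(6)−F(5): 1 → B
C(2)−H(7): -5≡21 → V
C(2)−F(5): -3≡23 → X
H(7)−H(7): 0 → A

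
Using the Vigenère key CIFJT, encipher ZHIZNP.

Repeat the key across the message: CIFJTC
Z(25)+C(2): 27≡1 → B
H(7)+I(8): 15 → P
I(8)+F(5): 13 → N
Z(25)+J(9): 34≡8 → I
N(13)+T(19): 32≡6 → G
P(15)+C(2): 17 → R

BPNIGR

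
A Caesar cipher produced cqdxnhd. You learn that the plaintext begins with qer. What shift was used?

From the crib: c(2)−q(16)=-14≡12, so the shift is 12.

12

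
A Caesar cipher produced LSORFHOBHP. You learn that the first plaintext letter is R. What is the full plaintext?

RYUXLNUHNV

From the crib: L(11)−R(17)=-6≡20, so the shift is 20.
Subtract 20 from each ciphertext letter:
L(11): 11−20=-9≡17 → R
S(18): 18−20=-2≡24 → Y
O(14): 14−20=-6≡20 → U
R(17): 17−20=-3≡23 → X
F(5): 5−20=-15≡11 → L
H(7): 7−20=-13≡13 → N
O(14): 14−20=-6≡20 → U
B(1): 1−20=-19≡7 → H
H(7): 7−20=-13≡13 → N
P(15): 15−20=-5≡21 → V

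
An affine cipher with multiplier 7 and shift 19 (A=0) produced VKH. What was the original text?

EVC

The inverse of 7 mod 26 is 15, since 7·15=105≡1. Apply D(y)=15·(y−19) mod 26:
V(21): 15·(21−19)=30≡4 → E
K(10): 15·(10−19)=-135≡21 → V
H(7): 15·(7−19)=-180≡2 → C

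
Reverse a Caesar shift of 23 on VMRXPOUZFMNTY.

YPUASRXCIPQWB

V(21): 21−23=-2≡24 → Y
M(12): 12−23=-11≡15 → P
R(17): 17−23=-6≡20 → U
X(23): 23−23=0 → A
P(15): 15−23=-8≡18 → S
O(14): 14−23=-9≡17 → R
U(20): 20−23=-3≡23 → X
Z(25): 25−23=2 → C
F(5): 5−23=-18≡8 → I
M(12): 12−23=-11≡15 → P
N(13): 13−23=-10≡16 → Q
T(19): 19−23=-4≡22 → W
Y(24): 24−23=1 → B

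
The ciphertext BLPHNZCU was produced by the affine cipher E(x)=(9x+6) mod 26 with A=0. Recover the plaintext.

The inverse of 9 mod 26 is 3, since 9·3=27≡1. Apply D(y)=3·(y−6) mod 26:
B(1): 3·(1−6)=-15≡11 → L
L(11): 3·(11−6)=15 → P
P(15): 3·(15−6)=27≡1 → B
H(7): 3·(7−6)=3 → D
N(13): 3·(13−6)=21 → V
Z(25): 3·(25−6)=57≡5 → F
C(2): 3·(2−6)=-12≡14 → O
U(20): 3·(20−6)=42≡16 → Q

LPBDVFOQ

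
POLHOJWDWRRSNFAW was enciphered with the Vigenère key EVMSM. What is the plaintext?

Repeat the key across the ciphertext: EVMSMEVMSMEVMSME
P(15)−E(4): 11 → L
O(14)−V(21): -7≡19 → T
L(11)−M(12): -1≡25 → Z
H(7)−S(18): -11≡15 → P
O(14)−M(12): 2 → C
J(9)−E(4): 5 → F
W(22)−V(21): 1 → B
D(3)−M(12): -9≡17 → R
W(22)−S(18): 4 → E
R(17)−M(12): 5 → F
R(17)−E(4): 13 → N
S(18)−V(21): -3≡23 → X
N(13)−M(12): 1 → B
F(5)−S(18): -13≡13 → N
A(0)−M(12): -12≡14 → O
W(22)−E(4): 18 → S

LTZPCFBREFNXBNOS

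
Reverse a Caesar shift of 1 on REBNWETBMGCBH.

QDAMVDSALFBAG

R(17): 17−1=16 → Q
E(4): 4−1=3 → D
B(1): 1−1=0 → A
N(13): 13−1=12 → M
W(22): 22−1=21 → V
E(4): 4−1=3 → D
T(19): 19−1=18 → S
B(1): 1−1=0 → A
M(12): 12−1=11 → L
G(6): 6−1=5 → F
C(2): 2−1=1 → B
B(1): 1−1=0 → A
H(7): 7−1=6 → G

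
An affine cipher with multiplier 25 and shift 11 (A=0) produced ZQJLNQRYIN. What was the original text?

MVCAYVUNDY

The inverse of 25 mod 26 is 25, since 25·25=625≡1. Apply D(y)=25·(y−11) mod 26:
Z(25): 25·(25−11)=350≡12 → M
Q(16): 25·(16−11)=125≡21 → V
J(9): 25·(9−11)=-50≡2 → C
L(11): 25·(11−11)=0 → A
N(13): 25·(13−11)=50≡24 → Y
Q(16): 25·(16−11)=125≡21 → V
R(17): 25·(17−11)=150≡20 → U
Y(24): 25·(24−11)=325≡13 → N
I(8): 25·(8−11)=-75≡3 → D
N(13): 25·(13−11)=50≡24 → Y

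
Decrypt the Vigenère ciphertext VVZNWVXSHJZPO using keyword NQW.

IFDAGZKCLWJTB

Repeat the key across the ciphertext: NQWNQWNQWNQWN
V(21)−N(13): 8 → I
V(21)−Q(16): 5 → F
Z(25)−W(22): 3 → D
N(13)−N(13): 0 → A
W(22)−Q(16): 6 → G
V(21)−W(22): -1≡25 → Z
X(23)−N(13): 10 → K
S(18)−Q(16): 2 → C
H(7)−W(22): -15≡11 → L
J(9)−N(13): -4≡22 → W
Z(25)−Q(16): 9 → J
P(15)−W(22): -7≡19 → T
O(14)−N(13): 1 → B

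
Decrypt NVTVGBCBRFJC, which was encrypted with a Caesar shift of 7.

N(13): 13−7=6 → G
V(21): 21−7=14 → O
T(19): 19−7=12 → M
V(21): 21−7=14 → O
G(6): 6−7=-1≡25 → Z
B(1): 1−7=-6≡20 → U
C(2): 2−7=-5≡21 → V
B(1): 1−7=-6≡20 → U
R(17): 17−7=10 → K
F(5): 5−7=-2≡24 → Y
J(9): 9−7=2 → C
C(2): 2−7=-5≡21 → V

GOMOZUVUKYCV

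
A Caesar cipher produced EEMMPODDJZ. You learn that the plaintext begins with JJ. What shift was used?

From the crib: E(4)−J(9)=-5≡21, so the shift is 21.

21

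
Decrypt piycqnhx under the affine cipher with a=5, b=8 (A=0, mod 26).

The inverse of 5 mod 26 is 21, since 5·21=105≡1. Apply D(y)=21·(y−8) mod 26:
p(15): 21·(15−8)=147≡17 → r
i(8): 21·(8−8)=0 → a
y(24): 21·(24−8)=336≡24 → y
c(2): 21·(2−8)=-126≡4 → e
q(16): 21·(16−8)=168≡12 → m
n(13): 21·(13−8)=105≡1 → b
h(7): 21·(7−8)=-21≡5 → f
x(23): 21·(23−8)=315≡3 → d

rayembfd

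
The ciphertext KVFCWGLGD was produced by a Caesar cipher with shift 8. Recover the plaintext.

CNXUOYDYV

K(10): 10−8=2 → C
V(21): 21−8=13 → N
F(5): 5−8=-3≡23 → X
C(2): 2−8=-6≡20 → U
W(22): 22−8=14 → O
G(6): 6−8=-2≡24 → Y
L(11): 11−8=3 → D
G(6): 6−8=-2≡24 → Y
D(3): 3−8=-5≡21 → V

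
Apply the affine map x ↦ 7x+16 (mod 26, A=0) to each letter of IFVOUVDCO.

UZHKAHLEK

I(8): 7·8+16=72≡20 → U
F(5): 7·5+16=51≡25 → Z
V(21): 7·21+16=163≡7 → H
O(14): 7·14+16=114≡10 → K
U(20): 7·20+16=156≡0 → A
V(21): 7·21+16=163≡7 → H
D(3): 7·3+16=37≡11 → L
C(2): 7·2+16=30≡4 → E
O(14): 7·14+16=114≡10 → K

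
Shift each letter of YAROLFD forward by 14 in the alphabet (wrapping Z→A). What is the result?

Y(24): 24+14=38≡12 → M
A(0): 0+14=14 → O
R(17): 17+14=31≡5 → F
O(14): 14+14=28≡2 → C
L(11): 11+14=25 → Z
F(5): 5+14=19 → T
D(3): 3+14=17 → R

MOFCZTR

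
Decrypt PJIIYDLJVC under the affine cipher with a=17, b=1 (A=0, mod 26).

KCFFJUWCSX

The inverse of 17 mod 26 is 23, since 17·23=391≡1. Apply D(y)=23·(y−1) mod 26:
P(15): 23·(15−1)=322≡10 → K
J(9): 23·(9−1)=184≡2 → C
I(8): 23·(8−1)=161≡5 → F
I(8): 23·(8−1)=161≡5 → F
Y(24): 23·(24−1)=529≡9 → J
D(3): 23·(3−1)=46≡20 → U
L(11): 23·(11−1)=230≡22 → W
J(9): 23·(9−1)=184≡2 → C
V(21): 23·(21−1)=460≡18 → S
C(2): 23·(2−1)=23 → X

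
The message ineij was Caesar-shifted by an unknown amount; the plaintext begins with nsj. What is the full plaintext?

From the crib: i(8)−n(13)=-5≡21, so the shift is 21.
Subtract 21 from each ciphertext letter:
i(8): 8−21=-13≡13 → n
n(13): 13−21=-8≡18 → s
e(4): 4−21=-17≡9 → j
i(8): 8−21=-13≡13 → n
j(9): 9−21=-12≡14 → o

nsjno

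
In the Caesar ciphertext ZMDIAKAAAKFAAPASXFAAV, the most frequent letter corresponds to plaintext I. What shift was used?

18

The most frequent ciphertext letter is A (appears 9 times).
A is position 0; I is position 8.
Shift = -8≡18.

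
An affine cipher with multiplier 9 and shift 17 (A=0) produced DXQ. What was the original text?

KSX

The inverse of 9 mod 26 is 3, since 9·3=27≡1. Apply D(y)=3·(y−17) mod 26:
D(3): 3·(3−17)=-42≡10 → K
X(23): 3·(23−17)=18 → S
Q(16): 3·(16−17)=-3≡23 → X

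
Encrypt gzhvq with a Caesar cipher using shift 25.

fygup

g(6): 6+25=31≡5 → f
z(25): 25+25=50≡24 → y
h(7): 7+25=32≡6 → g
v(21): 21+25=46≡20 → u
q(16): 16+25=41≡15 → p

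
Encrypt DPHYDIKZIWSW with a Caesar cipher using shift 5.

D(3): 3+5=8 → I
P(15): 15+5=20 → U
H(7): 7+5=12 → M
Y(24): 24+5=29≡3 → D
D(3): 3+5=8 → I
I(8): 8+5=13 → N
K(10): 10+5=15 → P
Z(25): 25+5=30≡4 → E
I(8): 8+5=13 → N
W(22): 22+5=27≡1 → B
S(18): 18+5=23 → X
W(22): 22+5=27≡1 → B

IUMDINPENBXB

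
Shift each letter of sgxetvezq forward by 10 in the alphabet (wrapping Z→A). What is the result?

cqhodfoja

s(18): 18+10=28≡2 → c
g(6): 6+10=16 → q
x(23): 23+10=33≡7 → h
e(4): 4+10=14 → o
t(19): 19+10=29≡3 → d
v(21): 21+10=31≡5 → f
e(4): 4+10=14 → o
z(25): 25+10=35≡9 → j
q(16): 16+10=26≡0 → a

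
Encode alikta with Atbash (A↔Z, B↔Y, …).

zorpgz

a(0) → z(25)
l(11) → o(14)
i(8) → r(17)
k(10) → p(15)
t(19) → g(6)
a(0) → z(25)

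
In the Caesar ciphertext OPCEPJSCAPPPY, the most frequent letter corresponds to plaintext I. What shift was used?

7

The most frequent ciphertext letter is P (appears 5 times).
P is position 15; I is position 8.
Shift = 7.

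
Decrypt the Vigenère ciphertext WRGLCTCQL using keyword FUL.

Repeat the key across the ciphertext: FULFULFUL
W(22)−F(5): 17 → R
R(17)−U(20): -3≡23 → X
G(6)−L(11): -5≡21 → V
L(11)−F(5): 6 → G
C(2)−U(20): -18≡8 → I
T(19)−L(11): 8 → I
C(2)−F(5): -3≡23 → X
Q(16)−U(20): -4≡22 → W
L(11)−L(11): 0 → A

RXVGIIXWA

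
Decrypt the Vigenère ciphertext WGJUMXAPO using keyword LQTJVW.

LQQLRBPZV

Repeat the key across the ciphertext: LQTJVWLQT
W(22)−L(11): 11 → L
G(6)−Q(16): -10≡16 → Q
J(9)−T(19): -10≡16 → Q
U(20)−J(9): 11 → L
M(12)−V(21): -9≡17 → R
X(23)−W(22): 1 → B
A(0)−L(11): -11≡15 → P
P(15)−Q(16): -1≡25 → Z
O(14)−T(19): -5≡21 → V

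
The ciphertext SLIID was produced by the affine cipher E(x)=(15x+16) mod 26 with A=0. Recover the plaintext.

The inverse of 15 mod 26 is 7, since 15·7=105≡1. Apply D(y)=7·(y−16) mod 26:
S(18): 7·(18−16)=14 → O
L(11): 7·(11−16)=-35≡17 → R
I(8): 7·(8−16)=-56≡22 → W
I(8): 7·(8−16)=-56≡22 → W
D(3): 7·(3−16)=-91≡13 → N

ORWWN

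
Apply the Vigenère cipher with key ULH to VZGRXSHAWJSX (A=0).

Repeat the key across the message: ULHULHULHULH
V(21)+U(20): 41≡15 → P
Z(25)+L(11): 36≡10 → K
G(6)+H(7): 13 → N
R(17)+U(20): 37≡11 → L
X(23)+L(11): 34≡8 → I
S(18)+H(7): 25 → Z
H(7)+U(20): 27≡1 → B
A(0)+L(11): 11 → L
W(22)+H(7): 29≡3 → D
J(9)+U(20): 29≡3 → D
S(18)+L(11): 29≡3 → D
X(23)+H(7): 30≡4 → E

PKNLIZBLDDDE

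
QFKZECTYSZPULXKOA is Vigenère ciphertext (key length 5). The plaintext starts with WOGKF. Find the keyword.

UREPZ

Subtract each crib letter from the matching ciphertext letter (mod 26):
Q(16)−W(22)=-6≡20 → U
F(5)−O(14)=-9≡17 → R
K(10)−G(6)=4 → E
Z(25)−K(10)=15 → P
E(4)−F(5)=-1≡25 → Z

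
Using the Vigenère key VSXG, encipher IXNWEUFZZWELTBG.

DPKCZMCFUOBROTD

Repeat the key across the message: VSXGVSXGVSXGVSX
I(8)+V(21): 29≡3 → D
X(23)+S(18): 41≡15 → P
N(13)+X(23): 36≡10 → K
W(22)+G(6): 28≡2 → C
E(4)+V(21): 25 → Z
U(20)+S(18): 38≡12 → M
F(5)+X(23): 28≡2 → C
Z(25)+G(6): 31≡5 → F
Z(25)+V(21): 46≡20 → U
W(22)+S(18): 40≡14 → O
E(4)+X(23): 27≡1 → B
L(11)+G(6): 17 → R
T(19)+V(21): 40≡14 → O
B(1)+S(18): 19 → T
G(6)+X(23): 29≡3 → D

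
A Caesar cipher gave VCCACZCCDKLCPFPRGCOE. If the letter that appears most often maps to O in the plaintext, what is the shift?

14

The most frequent ciphertext letter is C (appears 7 times).
C is position 2; O is position 14.
Shift = -12≡14.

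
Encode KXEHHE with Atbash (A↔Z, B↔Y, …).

PCVSSV

K(10) → P(15)
X(23) → C(2)
E(4) → V(21)
H(7) → S(18)
H(7) → S(18)
E(4) → V(21)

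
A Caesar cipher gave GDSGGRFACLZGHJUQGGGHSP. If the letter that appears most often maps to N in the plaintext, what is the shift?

The most frequent ciphertext letter is G (appears 7 times).
G is position 6; N is position 13.
Shift = -7≡19.

19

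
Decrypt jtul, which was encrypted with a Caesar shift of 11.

j(9): 9−11=-2≡24 → y
t(19): 19−11=8 → i
u(20): 20−11=9 → j
l(11): 11−11=0 → a

yija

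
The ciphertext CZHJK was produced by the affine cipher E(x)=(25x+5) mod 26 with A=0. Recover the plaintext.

The inverse of 25 mod 26 is 25, since 25·25=625≡1. Apply D(y)=25·(y−5) mod 26:
C(2): 25·(2−5)=-75≡3 → D
Z(25): 25·(25−5)=500≡6 → G
H(7): 25·(7−5)=50≡24 → Y
J(9): 25·(9−5)=100≡22 → W
K(10): 25·(10−5)=125≡21 → V

DGYWV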